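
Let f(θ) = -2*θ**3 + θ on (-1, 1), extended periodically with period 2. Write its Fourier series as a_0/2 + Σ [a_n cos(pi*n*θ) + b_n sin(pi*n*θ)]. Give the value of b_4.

b_4 = ∫_{-1}^{1} f(θ) sin(4*pi*θ) dθ.
f is odd and sin(4*pi*θ) is odd, so the integrand is even and b_4 = 2 ∫_0^{1} f(θ) sin(4*pi*θ) dθ.
Integrating by parts three times (tabular method), an antiderivative of (-2*θ**3 + θ) sin(4*pi*θ) is θ**3*cos(4*pi*θ)/(2*pi) - 3*θ**2*sin(4*pi*θ)/(8*pi**2) - θ*cos(4*pi*θ)/(4*pi) - 3*θ*cos(4*pi*θ)/(16*pi**3) + 3*sin(4*pi*θ)/(64*pi**4) + sin(4*pi*θ)/(16*pi**2); evaluating from 0 to 1: ∫_{0}^{1} (-2*θ**3 + θ) sin(4*pi*θ) dθ = ((-3 + 4*pi**2)/(16*pi**3)) - (0) = (-3 + 4*pi**2)/(16*pi**3).
Hence b_4 = 2·((-3 + 4*pi**2)/(16*pi**3)) = (-3 + 4*pi**2)/(8*pi**3).

(-3 + 4*pi**2)/(8*pi**3)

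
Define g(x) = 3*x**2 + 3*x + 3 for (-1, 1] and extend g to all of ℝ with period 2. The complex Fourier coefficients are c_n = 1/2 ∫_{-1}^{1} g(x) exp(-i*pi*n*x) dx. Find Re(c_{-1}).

-6/pi**2

Since g is real-valued, Re(c_{-1}) = 1/2 ∫_{-1}^{1} g(x) cos(-pi*x) dx = a_{1}/2.
Integrating by parts twice (tabular method), an antiderivative of (3*x**2 + 3*x + 3) cos(-pi*x) is 3*x**2*sin(pi*x)/pi + 3*x*sin(pi*x)/pi + 6*x*cos(pi*x)/pi**2 - 6*sin(pi*x)/pi**3 + 3*sin(pi*x)/pi + 3*cos(pi*x)/pi**2; evaluating from -1 to 1: ∫_{-1}^{1} (3*x**2 + 3*x + 3) cos(-pi*x) dx = (-9/pi**2) - (3/pi**2) = -12/pi**2.
Hence Re(c_{-1}) = (1/2)·(-12/pi**2) = -6/pi**2.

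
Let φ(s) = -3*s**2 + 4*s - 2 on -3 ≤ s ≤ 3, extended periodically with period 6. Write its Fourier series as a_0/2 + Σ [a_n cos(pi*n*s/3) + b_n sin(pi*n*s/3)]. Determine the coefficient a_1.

108/pi**2

a_1 = 1/3 ∫_{-3}^{3} φ(s) cos(pi*s/3) ds.
Integrating by parts twice (tabular method), an antiderivative of (-3*s**2 + 4*s - 2) cos(pi*s/3) is -9*s**2*sin(pi*s/3)/pi + 12*s*sin(pi*s/3)/pi - 54*s*cos(pi*s/3)/pi**2 - 6*sin(pi*s/3)/pi + 162*sin(pi*s/3)/pi**3 + 36*cos(pi*s/3)/pi**2; evaluating from -3 to 3: ∫_{-3}^{3} (-3*s**2 + 4*s - 2) cos(pi*s/3) ds = (126/pi**2) - (-198/pi**2) = 324/pi**2.
Hence a_1 = (1/3)·(324/pi**2) = 108/pi**2.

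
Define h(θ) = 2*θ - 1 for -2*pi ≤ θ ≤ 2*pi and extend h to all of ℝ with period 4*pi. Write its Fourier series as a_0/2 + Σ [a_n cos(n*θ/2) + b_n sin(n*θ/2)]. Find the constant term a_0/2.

-1

a_0 = (1/(2*pi)) ∫_{-2*pi}^{2*pi} h(θ) dθ = (1/(2*pi)) · (-4*pi) = -2.
So the constant term a_0/2 = -1.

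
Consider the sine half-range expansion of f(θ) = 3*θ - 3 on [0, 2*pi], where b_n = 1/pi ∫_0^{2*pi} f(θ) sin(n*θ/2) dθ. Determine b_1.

12 - 12/pi

b_1 = 1/pi ∫_0^{2*pi} (3*θ - 3) sin(θ/2) dθ.
Integrating by parts (boundary term plus one more integral), an antiderivative of (3*θ - 3) sin(θ/2) is -6*θ*cos(θ/2) + 12*sin(θ/2) + 6*cos(θ/2); evaluating from 0 to 2*pi: ∫_{0}^{2*pi} (3*θ - 3) sin(θ/2) dθ = (-6 + 12*pi) - (6) = -12 + 12*pi.
Hence b_1 = (1/pi)·(-12 + 12*pi) = 12 - 12/pi.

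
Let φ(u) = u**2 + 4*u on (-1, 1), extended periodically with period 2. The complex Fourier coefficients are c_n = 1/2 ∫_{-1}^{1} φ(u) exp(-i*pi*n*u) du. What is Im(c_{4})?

1/pi

Since φ is real-valued, Im(c_{4}) = -1/2 ∫_{-1}^{1} φ(u) sin(4*pi*u) du = -b_{4}/2.
Integrating by parts twice (tabular method), an antiderivative of (u**2 + 4*u) sin(4*pi*u) is -u**2*cos(4*pi*u)/(4*pi) + u*sin(4*pi*u)/(8*pi**2) - u*cos(4*pi*u)/pi + sin(4*pi*u)/(4*pi**2) + cos(4*pi*u)/(32*pi**3); evaluating from -1 to 1: ∫_{-1}^{1} (u**2 + 4*u) sin(4*pi*u) du = ((1 - 40*pi**2)/(32*pi**3)) - ((1 + 24*pi**2)/(32*pi**3)) = -2/pi.
Hence Im(c_{4}) = (-1/2)·(-2/pi) = 1/pi.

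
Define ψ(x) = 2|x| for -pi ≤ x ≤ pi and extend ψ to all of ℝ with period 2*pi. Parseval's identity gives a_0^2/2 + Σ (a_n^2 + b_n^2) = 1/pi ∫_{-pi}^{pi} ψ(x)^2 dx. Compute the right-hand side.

1/pi ∫_{-pi}^{pi} ψ(x)^2 dx = 1/pi · (8*pi**3/3) = 8*pi**2/3.

8*pi**2/3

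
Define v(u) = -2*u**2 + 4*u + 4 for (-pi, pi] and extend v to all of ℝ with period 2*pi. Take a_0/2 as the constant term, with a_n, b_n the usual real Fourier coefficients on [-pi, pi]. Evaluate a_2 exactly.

a_2 = 1/pi ∫_{-pi}^{pi} v(u) cos(2*u) du.
Integrating by parts twice (tabular method), an antiderivative of (-2*u**2 + 4*u + 4) cos(2*u) is -u**2*sin(2*u) + 2*u*sin(2*u) - u*cos(2*u) + 5*sin(2*u)/2 + cos(2*u); evaluating from -pi to pi: ∫_{-pi}^{pi} (-2*u**2 + 4*u + 4) cos(2*u) du = (1 - pi) - (1 + pi) = -2*pi.
Hence a_2 = (1/pi)·(-2*pi) = -2.

-2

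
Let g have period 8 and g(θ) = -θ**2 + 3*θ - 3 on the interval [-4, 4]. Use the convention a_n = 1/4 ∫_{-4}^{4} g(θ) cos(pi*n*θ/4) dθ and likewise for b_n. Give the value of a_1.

a_1 = 1/4 ∫_{-4}^{4} g(θ) cos(pi*θ/4) dθ.
Integrating by parts twice (tabular method), an antiderivative of (-θ**2 + 3*θ - 3) cos(pi*θ/4) is -4*θ**2*sin(pi*θ/4)/pi + 12*θ*sin(pi*θ/4)/pi - 32*θ*cos(pi*θ/4)/pi**2 - 12*sin(pi*θ/4)/pi + 128*sin(pi*θ/4)/pi**3 + 48*cos(pi*θ/4)/pi**2; evaluating from -4 to 4: ∫_{-4}^{4} (-θ**2 + 3*θ - 3) cos(pi*θ/4) dθ = (80/pi**2) - (-176/pi**2) = 256/pi**2.
Hence a_1 = (1/4)·(256/pi**2) = 64/pi**2.

64/pi**2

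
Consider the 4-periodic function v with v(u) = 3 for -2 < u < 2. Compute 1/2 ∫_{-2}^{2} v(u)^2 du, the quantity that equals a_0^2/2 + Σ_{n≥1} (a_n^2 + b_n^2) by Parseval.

18

1/2 ∫_{-2}^{2} v(u)^2 du = 1/2 · (36) = 18.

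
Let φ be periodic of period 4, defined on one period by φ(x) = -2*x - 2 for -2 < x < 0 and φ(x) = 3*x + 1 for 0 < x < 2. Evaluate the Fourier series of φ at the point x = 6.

x = 6 differs from x = 2 by 1 full period(s), and the series is 4-periodic.
At x = 2 the one-sided limits are φ(2^-) = 7 and φ(2^+) = 2.
By Dirichlet's theorem the series converges to their average, [(7) + (2)]/2 = 9/2.

9/2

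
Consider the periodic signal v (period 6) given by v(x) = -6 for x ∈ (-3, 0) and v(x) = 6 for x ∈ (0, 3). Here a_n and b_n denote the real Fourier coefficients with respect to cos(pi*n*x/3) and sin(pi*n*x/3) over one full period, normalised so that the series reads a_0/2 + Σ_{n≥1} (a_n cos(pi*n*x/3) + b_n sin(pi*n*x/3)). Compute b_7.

24/(7*pi)

b_7 = 1/3 ∫_{-3}^{3} v(x) sin(7*pi*x/3) dx.
v is odd and sin(7*pi*x/3) is odd, so the integrand is even and b_7 = 2/3 ∫_0^{3} v(x) sin(7*pi*x/3) dx.
Directly, an antiderivative of (6) sin(7*pi*x/3) is -18*cos(7*pi*x/3)/(7*pi); evaluating from 0 to 3: ∫_{0}^{3} (6) sin(7*pi*x/3) dx = (18/(7*pi)) - (-18/(7*pi)) = 36/(7*pi).
Hence b_7 = (2/3)·(36/(7*pi)) = 24/(7*pi).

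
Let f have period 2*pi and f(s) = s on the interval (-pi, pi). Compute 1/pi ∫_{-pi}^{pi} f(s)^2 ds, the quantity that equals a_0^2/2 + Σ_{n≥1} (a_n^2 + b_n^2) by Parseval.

2*pi**2/3

1/pi ∫_{-pi}^{pi} f(s)^2 ds = 1/pi · (2*pi**3/3) = 2*pi**2/3.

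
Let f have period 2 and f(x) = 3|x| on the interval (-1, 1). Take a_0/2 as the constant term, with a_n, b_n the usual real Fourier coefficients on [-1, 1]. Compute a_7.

-12/(49*pi**2)

a_7 = ∫_{-1}^{1} f(x) cos(7*pi*x) dx.
f is even and cos(7*pi*x) is even, so the integrand is even and a_7 = 2 ∫_0^{1} f(x) cos(7*pi*x) dx.
Integrating by parts (boundary term plus one more integral), an antiderivative of (3*x) cos(7*pi*x) is 3*x*sin(7*pi*x)/(7*pi) + 3*cos(7*pi*x)/(49*pi**2); evaluating from 0 to 1: ∫_{0}^{1} (3*x) cos(7*pi*x) dx = (-3/(49*pi**2)) - (3/(49*pi**2)) = -6/(49*pi**2).
Hence a_7 = 2·(-6/(49*pi**2)) = -12/(49*pi**2).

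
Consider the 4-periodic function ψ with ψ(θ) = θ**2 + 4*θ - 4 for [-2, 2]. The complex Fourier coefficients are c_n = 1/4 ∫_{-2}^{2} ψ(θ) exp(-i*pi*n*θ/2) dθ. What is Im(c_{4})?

2/pi

Since ψ is real-valued, Im(c_{4}) = -1/4 ∫_{-2}^{2} ψ(θ) sin(2*pi*θ) dθ = -b_{4}/2.
Integrating by parts twice (tabular method), an antiderivative of (θ**2 + 4*θ - 4) sin(2*pi*θ) is -θ**2*cos(2*pi*θ)/(2*pi) + θ*sin(2*pi*θ)/(2*pi**2) - 2*θ*cos(2*pi*θ)/pi + sin(2*pi*θ)/pi**2 + cos(2*pi*θ)/(4*pi**3) + 2*cos(2*pi*θ)/pi; evaluating from -2 to 2: ∫_{-2}^{2} (θ**2 + 4*θ - 4) sin(2*pi*θ) dθ = (-4/pi + 1/(4*pi**3)) - (1/(4*pi**3) + 4/pi) = -8/pi.
Hence Im(c_{4}) = (-1/4)·(-8/pi) = 2/pi.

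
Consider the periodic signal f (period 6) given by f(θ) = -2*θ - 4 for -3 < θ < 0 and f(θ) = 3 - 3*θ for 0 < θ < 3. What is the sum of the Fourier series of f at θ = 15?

θ = 15 differs from θ = 3 by 2 full period(s), and the series is 6-periodic.
At θ = 3 the one-sided limits are f(3^-) = -6 and f(3^+) = 2.
By Dirichlet's theorem the series converges to their average, [(-6) + (2)]/2 = -2.

-2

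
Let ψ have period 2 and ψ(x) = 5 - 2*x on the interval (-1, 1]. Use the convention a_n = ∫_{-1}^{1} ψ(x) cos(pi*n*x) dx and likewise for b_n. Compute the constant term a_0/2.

a_0 = ∫_{-1}^{1} ψ(x) dx = 10.
So the constant term a_0/2 = 5.

5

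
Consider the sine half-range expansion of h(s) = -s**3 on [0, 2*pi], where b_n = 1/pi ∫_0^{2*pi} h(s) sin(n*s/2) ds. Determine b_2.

b_2 = 1/pi ∫_0^{2*pi} (-s**3) sin(s) ds.
Integrating by parts three times (tabular method), an antiderivative of (-s**3) sin(s) is s**3*cos(s) - 3*s**2*sin(s) - 6*s*cos(s) + 6*sin(s); evaluating from 0 to 2*pi: ∫_{0}^{2*pi} (-s**3) sin(s) ds = (-12*pi + 8*pi**3) - (0) = -12*pi + 8*pi**3.
Hence b_2 = (1/pi)·(-12*pi + 8*pi**3) = -12 + 8*pi**2.

-12 + 8*pi**2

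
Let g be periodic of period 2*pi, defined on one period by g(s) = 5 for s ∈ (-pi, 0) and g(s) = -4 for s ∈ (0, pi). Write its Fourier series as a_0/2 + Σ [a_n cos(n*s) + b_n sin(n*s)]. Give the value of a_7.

0

a_7 = 1/pi ∫_{-pi}^{pi} g(s) cos(7*s) ds.
Split the integral at the breakpoints.
Directly, an antiderivative of (5) cos(7*s) is 5*sin(7*s)/7; evaluating from -pi to 0: ∫_{-pi}^{0} (5) cos(7*s) ds = (0) - (0) = 0.
Directly, an antiderivative of (-4) cos(7*s) is -4*sin(7*s)/7; evaluating from 0 to pi: ∫_{0}^{pi} (-4) cos(7*s) ds = (0) - (0) = 0.
Summing the pieces and multiplying by (1/pi) gives a_7 = 0.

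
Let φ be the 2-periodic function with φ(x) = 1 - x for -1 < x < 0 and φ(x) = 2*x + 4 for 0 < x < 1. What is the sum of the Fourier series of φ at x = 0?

5/2

At x = 0 the one-sided limits are φ(0^-) = 1 and φ(0^+) = 4.
By Dirichlet's theorem the series converges to their average, [(1) + (4)]/2 = 5/2.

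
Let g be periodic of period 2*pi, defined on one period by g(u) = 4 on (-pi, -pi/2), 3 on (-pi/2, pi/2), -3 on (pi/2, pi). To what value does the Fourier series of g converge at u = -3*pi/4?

4

g is continuous at u = -3*pi/4 with value 4, so the series converges to 4 there.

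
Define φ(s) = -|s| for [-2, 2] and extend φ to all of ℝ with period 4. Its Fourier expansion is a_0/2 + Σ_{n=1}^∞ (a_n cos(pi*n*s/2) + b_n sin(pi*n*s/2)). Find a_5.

8/(25*pi**2)

a_5 = 1/2 ∫_{-2}^{2} φ(s) cos(5*pi*s/2) ds.
φ is even and cos(5*pi*s/2) is even, so the integrand is even and a_5 = ∫_0^{2} φ(s) cos(5*pi*s/2) ds.
Integrating by parts (boundary term plus one more integral), an antiderivative of (-s) cos(5*pi*s/2) is -2*s*sin(5*pi*s/2)/(5*pi) - 4*cos(5*pi*s/2)/(25*pi**2); evaluating from 0 to 2: ∫_{0}^{2} (-s) cos(5*pi*s/2) ds = (4/(25*pi**2)) - (-4/(25*pi**2)) = 8/(25*pi**2).
Hence a_5 = 8/(25*pi**2).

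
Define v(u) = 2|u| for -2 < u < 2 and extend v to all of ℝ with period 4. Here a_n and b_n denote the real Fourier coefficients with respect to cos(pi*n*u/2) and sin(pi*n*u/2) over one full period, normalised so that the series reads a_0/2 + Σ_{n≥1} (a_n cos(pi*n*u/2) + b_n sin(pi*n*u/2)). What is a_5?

-16/(25*pi**2)

a_5 = 1/2 ∫_{-2}^{2} v(u) cos(5*pi*u/2) du.
v is even and cos(5*pi*u/2) is even, so the integrand is even and a_5 = ∫_0^{2} v(u) cos(5*pi*u/2) du.
Integrating by parts (boundary term plus one more integral), an antiderivative of (2*u) cos(5*pi*u/2) is 4*u*sin(5*pi*u/2)/(5*pi) + 8*cos(5*pi*u/2)/(25*pi**2); evaluating from 0 to 2: ∫_{0}^{2} (2*u) cos(5*pi*u/2) du = (-8/(25*pi**2)) - (8/(25*pi**2)) = -16/(25*pi**2).
Hence a_5 = -16/(25*pi**2).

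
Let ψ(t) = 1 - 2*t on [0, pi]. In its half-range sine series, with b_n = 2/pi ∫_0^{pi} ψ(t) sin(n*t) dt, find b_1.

-4 + 4/pi

b_1 = 2/pi ∫_0^{pi} (1 - 2*t) sin(t) dt.
Integrating by parts (boundary term plus one more integral), an antiderivative of (1 - 2*t) sin(t) is 2*t*cos(t) - 2*sin(t) - cos(t); evaluating from 0 to pi: ∫_{0}^{pi} (1 - 2*t) sin(t) dt = (1 - 2*pi) - (-1) = 2 - 2*pi.
Hence b_1 = (2/pi)·(2 - 2*pi) = -4 + 4/pi.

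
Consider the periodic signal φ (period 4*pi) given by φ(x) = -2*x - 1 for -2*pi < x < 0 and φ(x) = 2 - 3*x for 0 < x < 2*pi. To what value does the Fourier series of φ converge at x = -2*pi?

At x = -2*pi the one-sided limits are φ(-2*pi^-) = 2 - 6*pi and φ(-2*pi^+) = -1 + 4*pi.
By Dirichlet's theorem the series converges to their average, [(2 - 6*pi) + (-1 + 4*pi)]/2 = 1/2 - pi.

1/2 - pi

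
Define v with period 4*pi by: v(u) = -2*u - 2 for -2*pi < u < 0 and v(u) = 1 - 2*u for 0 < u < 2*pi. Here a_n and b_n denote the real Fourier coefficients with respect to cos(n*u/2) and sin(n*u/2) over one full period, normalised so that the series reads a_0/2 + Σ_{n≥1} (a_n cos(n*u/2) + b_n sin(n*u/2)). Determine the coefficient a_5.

0

a_5 = (1/(2*pi)) ∫_{-2*pi}^{2*pi} v(u) cos(5*u/2) du.
Split the integral at the breakpoints.
Integrating by parts (boundary term plus one more integral), an antiderivative of (-2*u - 2) cos(5*u/2) is -4*u*sin(5*u/2)/5 - 4*sin(5*u/2)/5 - 8*cos(5*u/2)/25; evaluating from -2*pi to 0: ∫_{-2*pi}^{0} (-2*u - 2) cos(5*u/2) du = (-8/25) - (8/25) = -16/25.
Integrating by parts (boundary term plus one more integral), an antiderivative of (1 - 2*u) cos(5*u/2) is -4*u*sin(5*u/2)/5 + 2*sin(5*u/2)/5 - 8*cos(5*u/2)/25; evaluating from 0 to 2*pi: ∫_{0}^{2*pi} (1 - 2*u) cos(5*u/2) du = (8/25) - (-8/25) = 16/25.
Summing the pieces and multiplying by (1/(2*pi)) gives a_5 = 0.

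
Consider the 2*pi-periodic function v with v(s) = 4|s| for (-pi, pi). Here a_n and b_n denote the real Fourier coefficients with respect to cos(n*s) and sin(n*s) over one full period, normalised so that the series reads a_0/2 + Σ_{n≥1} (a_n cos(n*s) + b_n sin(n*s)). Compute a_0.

4*pi

a_0 = 1/pi ∫_{-pi}^{pi} v(s) ds = 1/pi · (4*pi**2) = 4*pi.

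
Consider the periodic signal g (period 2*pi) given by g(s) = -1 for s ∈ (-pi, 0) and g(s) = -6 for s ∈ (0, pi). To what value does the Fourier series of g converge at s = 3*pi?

s = 3*pi differs from s = pi by 1 full period(s), and the series is 2*pi-periodic.
At s = pi the one-sided limits are g(pi^-) = -6 and g(pi^+) = -1.
By Dirichlet's theorem the series converges to their average, [(-6) + (-1)]/2 = -7/2.

-7/2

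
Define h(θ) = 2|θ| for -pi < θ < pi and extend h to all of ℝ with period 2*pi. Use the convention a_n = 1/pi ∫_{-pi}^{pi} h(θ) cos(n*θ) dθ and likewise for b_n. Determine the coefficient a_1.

-8/pi

a_1 = 1/pi ∫_{-pi}^{pi} h(θ) cos(θ) dθ.
h is even and cos(θ) is even, so the integrand is even and a_1 = 2/pi ∫_0^{pi} h(θ) cos(θ) dθ.
Integrating by parts (boundary term plus one more integral), an antiderivative of (2*θ) cos(θ) is 2*θ*sin(θ) + 2*cos(θ); evaluating from 0 to pi: ∫_{0}^{pi} (2*θ) cos(θ) dθ = (-2) - (2) = -4.
Hence a_1 = (2/pi)·(-4) = -8/pi.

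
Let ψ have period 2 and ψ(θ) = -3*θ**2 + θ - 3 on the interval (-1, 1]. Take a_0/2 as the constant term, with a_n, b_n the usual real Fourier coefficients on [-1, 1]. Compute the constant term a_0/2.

a_0 = ∫_{-1}^{1} ψ(θ) dθ = -8.
So the constant term a_0/2 = -4.

-4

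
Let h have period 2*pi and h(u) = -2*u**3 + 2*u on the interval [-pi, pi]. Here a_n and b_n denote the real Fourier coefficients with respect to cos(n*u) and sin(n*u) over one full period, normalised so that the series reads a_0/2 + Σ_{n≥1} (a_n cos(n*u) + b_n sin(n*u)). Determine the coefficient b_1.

b_1 = 1/pi ∫_{-pi}^{pi} h(u) sin(u) du.
h is odd and sin(u) is odd, so the integrand is even and b_1 = 2/pi ∫_0^{pi} h(u) sin(u) du.
Integrating by parts three times (tabular method), an antiderivative of (-2*u**3 + 2*u) sin(u) is 2*u**3*cos(u) - 6*u**2*sin(u) - 14*u*cos(u) + 14*sin(u); evaluating from 0 to pi: ∫_{0}^{pi} (-2*u**3 + 2*u) sin(u) du = (2*pi*(7 - pi**2)) - (0) = 2*pi*(7 - pi**2).
Hence b_1 = (2/pi)·(2*pi*(7 - pi**2)) = 28 - 4*pi**2.

28 - 4*pi**2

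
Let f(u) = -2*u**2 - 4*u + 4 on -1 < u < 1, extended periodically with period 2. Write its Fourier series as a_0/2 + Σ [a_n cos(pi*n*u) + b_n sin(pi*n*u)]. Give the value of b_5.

-8/(5*pi)

b_5 = ∫_{-1}^{1} f(u) sin(5*pi*u) du.
Integrating by parts twice (tabular method), an antiderivative of (-2*u**2 - 4*u + 4) sin(5*pi*u) is 2*u**2*cos(5*pi*u)/(5*pi) - 4*u*sin(5*pi*u)/(25*pi**2) + 4*u*cos(5*pi*u)/(5*pi) - 4*sin(5*pi*u)/(25*pi**2) - 4*cos(5*pi*u)/(5*pi) - 4*cos(5*pi*u)/(125*pi**3); evaluating from -1 to 1: ∫_{-1}^{1} (-2*u**2 - 4*u + 4) sin(5*pi*u) du = (2*(2 - 25*pi**2)/(125*pi**3)) - (2*(2 + 75*pi**2)/(125*pi**3)) = -8/(5*pi).
Hence b_5 = -8/(5*pi).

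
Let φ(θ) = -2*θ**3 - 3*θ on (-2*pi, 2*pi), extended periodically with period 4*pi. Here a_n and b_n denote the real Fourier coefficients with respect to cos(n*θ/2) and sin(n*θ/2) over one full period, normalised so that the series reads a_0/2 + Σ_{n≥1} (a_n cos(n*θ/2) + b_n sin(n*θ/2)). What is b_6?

10/9 + 16*pi**2/3

b_6 = (1/(2*pi)) ∫_{-2*pi}^{2*pi} φ(θ) sin(3*θ) dθ.
φ is odd and sin(3*θ) is odd, so the integrand is even and b_6 = 1/pi ∫_0^{2*pi} φ(θ) sin(3*θ) dθ.
Integrating by parts three times (tabular method), an antiderivative of (-2*θ**3 - 3*θ) sin(3*θ) is 2*θ**3*cos(3*θ)/3 - 2*θ**2*sin(3*θ)/3 + 5*θ*cos(3*θ)/9 - 5*sin(3*θ)/27; evaluating from 0 to 2*pi: ∫_{0}^{2*pi} (-2*θ**3 - 3*θ) sin(3*θ) dθ = (2*pi*(5 + 24*pi**2)/9) - (0) = 2*pi*(5 + 24*pi**2)/9.
Hence b_6 = (1/pi)·(2*pi*(5 + 24*pi**2)/9) = 10/9 + 16*pi**2/3.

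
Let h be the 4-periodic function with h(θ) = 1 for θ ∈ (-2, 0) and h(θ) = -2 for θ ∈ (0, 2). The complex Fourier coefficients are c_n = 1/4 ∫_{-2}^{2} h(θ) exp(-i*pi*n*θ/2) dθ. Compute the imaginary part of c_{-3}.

Since h is real-valued, Im(c_{-3}) = -1/4 ∫_{-2}^{2} h(θ) sin(-3*pi*θ/2) dθ = b_{3}/2.
Split the integral at the breakpoints.
Directly, an antiderivative of (1) sin(-3*pi*θ/2) is 2*cos(3*pi*θ/2)/(3*pi); evaluating from -2 to 0: ∫_{-2}^{0} (1) sin(-3*pi*θ/2) dθ = (2/(3*pi)) - (-2/(3*pi)) = 4/(3*pi).
Directly, an antiderivative of (-2) sin(-3*pi*θ/2) is -4*cos(3*pi*θ/2)/(3*pi); evaluating from 0 to 2: ∫_{0}^{2} (-2) sin(-3*pi*θ/2) dθ = (4/(3*pi)) - (-4/(3*pi)) = 8/(3*pi).
So ∫_{-2}^{2} h(θ) sin(-3*pi*θ/2) dθ = 4/pi.
Hence Im(c_{-3}) = (-1/4)·(4/pi) = -1/pi.

-1/pi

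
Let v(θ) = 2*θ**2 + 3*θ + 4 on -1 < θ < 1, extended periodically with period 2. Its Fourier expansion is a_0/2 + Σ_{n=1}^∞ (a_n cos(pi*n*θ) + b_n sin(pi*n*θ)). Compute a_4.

1/(2*pi**2)

a_4 = ∫_{-1}^{1} v(θ) cos(4*pi*θ) dθ.
Integrating by parts twice (tabular method), an antiderivative of (2*θ**2 + 3*θ + 4) cos(4*pi*θ) is θ**2*sin(4*pi*θ)/(2*pi) + 3*θ*sin(4*pi*θ)/(4*pi) + θ*cos(4*pi*θ)/(4*pi**2) - sin(4*pi*θ)/(16*pi**3) + sin(4*pi*θ)/pi + 3*cos(4*pi*θ)/(16*pi**2); evaluating from -1 to 1: ∫_{-1}^{1} (2*θ**2 + 3*θ + 4) cos(4*pi*θ) dθ = (7/(16*pi**2)) - (-1/(16*pi**2)) = 1/(2*pi**2).
Hence a_4 = 1/(2*pi**2).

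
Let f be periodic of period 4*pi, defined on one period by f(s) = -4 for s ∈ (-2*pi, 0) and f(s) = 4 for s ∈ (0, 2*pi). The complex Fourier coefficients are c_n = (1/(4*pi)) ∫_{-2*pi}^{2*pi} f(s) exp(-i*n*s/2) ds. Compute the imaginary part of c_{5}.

Since f is real-valued, Im(c_{5}) = -(1/(4*pi)) ∫_{-2*pi}^{2*pi} f(s) sin(5*s/2) ds = -b_{5}/2.
f is odd and sin(5*s/2) is odd, so the integrand is even: ∫_{-2*pi}^{2*pi} f(s) sin(5*s/2) ds = 2∫_0^{2*pi} f(s) sin(5*s/2) ds.
Directly, an antiderivative of (4) sin(5*s/2) is -8*cos(5*s/2)/5; evaluating from 0 to 2*pi: ∫_{0}^{2*pi} (4) sin(5*s/2) ds = (8/5) - (-8/5) = 16/5.
So ∫_{-2*pi}^{2*pi} f(s) sin(5*s/2) ds = 32/5.
Hence Im(c_{5}) = (-1/(4*pi))·(32/5) = -8/(5*pi).

-8/(5*pi)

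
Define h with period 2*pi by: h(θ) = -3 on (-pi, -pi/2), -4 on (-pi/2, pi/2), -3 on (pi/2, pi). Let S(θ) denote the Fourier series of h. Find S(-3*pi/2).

θ = -3*pi/2 differs from θ = pi/2 by -1 full period(s), and the series is 2*pi-periodic.
At θ = pi/2 the one-sided limits are h(pi/2^-) = -4 and h(pi/2^+) = -3.
By Dirichlet's theorem the series converges to their average, [(-4) + (-3)]/2 = -7/2.

-7/2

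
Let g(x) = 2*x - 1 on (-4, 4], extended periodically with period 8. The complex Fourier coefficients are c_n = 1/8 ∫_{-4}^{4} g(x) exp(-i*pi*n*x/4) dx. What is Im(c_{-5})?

8/(5*pi)

Since g is real-valued, Im(c_{-5}) = -1/8 ∫_{-4}^{4} g(x) sin(-5*pi*x/4) dx = b_{5}/2.
Integrating by parts (boundary term plus one more integral), an antiderivative of (2*x - 1) sin(-5*pi*x/4) is 8*x*cos(5*pi*x/4)/(5*pi) - 32*sin(5*pi*x/4)/(25*pi**2) - 4*cos(5*pi*x/4)/(5*pi); evaluating from -4 to 4: ∫_{-4}^{4} (2*x - 1) sin(-5*pi*x/4) dx = (-28/(5*pi)) - (36/(5*pi)) = -64/(5*pi).
Hence Im(c_{-5}) = (-1/8)·(-64/(5*pi)) = 8/(5*pi).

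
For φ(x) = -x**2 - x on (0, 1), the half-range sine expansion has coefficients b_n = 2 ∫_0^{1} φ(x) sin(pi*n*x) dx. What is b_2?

2/pi

b_2 = 2 ∫_0^{1} (-x**2 - x) sin(2*pi*x) dx.
Integrating by parts twice (tabular method), an antiderivative of (-x**2 - x) sin(2*pi*x) is x**2*cos(2*pi*x)/(2*pi) - x*sin(2*pi*x)/(2*pi**2) + x*cos(2*pi*x)/(2*pi) - sin(2*pi*x)/(4*pi**2) - cos(2*pi*x)/(4*pi**3); evaluating from 0 to 1: ∫_{0}^{1} (-x**2 - x) sin(2*pi*x) dx = ((-1/4 + pi**2)/pi**3) - (-1/(4*pi**3)) = 1/pi.
Hence b_2 = 2·(1/pi) = 2/pi.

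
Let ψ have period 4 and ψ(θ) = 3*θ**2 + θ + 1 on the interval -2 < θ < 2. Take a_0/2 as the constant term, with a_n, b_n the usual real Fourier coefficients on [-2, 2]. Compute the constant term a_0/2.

5

a_0 = 1/2 ∫_{-2}^{2} ψ(θ) dθ = 1/2 · (20) = 10.
So the constant term a_0/2 = 5.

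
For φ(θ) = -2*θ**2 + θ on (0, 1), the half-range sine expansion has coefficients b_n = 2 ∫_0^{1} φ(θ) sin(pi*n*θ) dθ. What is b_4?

b_4 = 2 ∫_0^{1} (-2*θ**2 + θ) sin(4*pi*θ) dθ.
Integrating by parts twice (tabular method), an antiderivative of (-2*θ**2 + θ) sin(4*pi*θ) is θ**2*cos(4*pi*θ)/(2*pi) - θ*sin(4*pi*θ)/(4*pi**2) - θ*cos(4*pi*θ)/(4*pi) + sin(4*pi*θ)/(16*pi**2) - cos(4*pi*θ)/(16*pi**3); evaluating from 0 to 1: ∫_{0}^{1} (-2*θ**2 + θ) sin(4*pi*θ) dθ = ((-1 + 4*pi**2)/(16*pi**3)) - (-1/(16*pi**3)) = 1/(4*pi).
Hence b_4 = 2·(1/(4*pi)) = 1/(2*pi).

1/(2*pi)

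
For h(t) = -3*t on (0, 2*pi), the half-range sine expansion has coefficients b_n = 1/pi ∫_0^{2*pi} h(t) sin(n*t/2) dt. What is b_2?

b_2 = 1/pi ∫_0^{2*pi} (-3*t) sin(t) dt.
Integrating by parts (boundary term plus one more integral), an antiderivative of (-3*t) sin(t) is 3*t*cos(t) - 3*sin(t); evaluating from 0 to 2*pi: ∫_{0}^{2*pi} (-3*t) sin(t) dt = (6*pi) - (0) = 6*pi.
Hence b_2 = (1/pi)·(6*pi) = 6.

6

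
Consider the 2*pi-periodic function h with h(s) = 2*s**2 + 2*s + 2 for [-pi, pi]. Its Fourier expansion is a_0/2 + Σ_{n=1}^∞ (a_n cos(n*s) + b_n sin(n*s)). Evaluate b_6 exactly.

b_6 = 1/pi ∫_{-pi}^{pi} h(s) sin(6*s) ds.
Integrating by parts twice (tabular method), an antiderivative of (2*s**2 + 2*s + 2) sin(6*s) is -s**2*cos(6*s)/3 + s*sin(6*s)/9 - s*cos(6*s)/3 + sin(6*s)/18 - 17*cos(6*s)/54; evaluating from -pi to pi: ∫_{-pi}^{pi} (2*s**2 + 2*s + 2) sin(6*s) ds = (-pi**2/3 - pi/3 - 17/54) - (-pi**2/3 - 17/54 + pi/3) = -2*pi/3.
Hence b_6 = (1/pi)·(-2*pi/3) = -2/3.

-2/3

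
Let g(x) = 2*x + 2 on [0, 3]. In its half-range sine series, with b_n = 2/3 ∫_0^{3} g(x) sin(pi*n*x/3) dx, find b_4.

b_4 = 2/3 ∫_0^{3} (2*x + 2) sin(4*pi*x/3) dx.
Integrating by parts (boundary term plus one more integral), an antiderivative of (2*x + 2) sin(4*pi*x/3) is -3*x*cos(4*pi*x/3)/(2*pi) + 9*sin(4*pi*x/3)/(8*pi**2) - 3*cos(4*pi*x/3)/(2*pi); evaluating from 0 to 3: ∫_{0}^{3} (2*x + 2) sin(4*pi*x/3) dx = (-6/pi) - (-3/(2*pi)) = -9/(2*pi).
Hence b_4 = (2/3)·(-9/(2*pi)) = -3/pi.

-3/pi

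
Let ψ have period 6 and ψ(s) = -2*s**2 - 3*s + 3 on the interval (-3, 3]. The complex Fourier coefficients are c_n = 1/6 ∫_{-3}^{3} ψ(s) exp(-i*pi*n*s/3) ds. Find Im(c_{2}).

Since ψ is real-valued, Im(c_{2}) = -1/6 ∫_{-3}^{3} ψ(s) sin(2*pi*s/3) ds = -b_{2}/2.
Integrating by parts twice (tabular method), an antiderivative of (-2*s**2 - 3*s + 3) sin(2*pi*s/3) is 3*s**2*cos(2*pi*s/3)/pi - 9*s*sin(2*pi*s/3)/pi**2 + 9*s*cos(2*pi*s/3)/(2*pi) - 27*sin(2*pi*s/3)/(4*pi**2) - 9*cos(2*pi*s/3)/(2*pi) - 27*cos(2*pi*s/3)/(2*pi**3); evaluating from -3 to 3: ∫_{-3}^{3} (-2*s**2 - 3*s + 3) sin(2*pi*s/3) ds = (-27/(2*pi**3) + 36/pi) - (-27/(2*pi**3) + 9/pi) = 27/pi.
Hence Im(c_{2}) = (-1/6)·(27/pi) = -9/(2*pi).

-9/(2*pi)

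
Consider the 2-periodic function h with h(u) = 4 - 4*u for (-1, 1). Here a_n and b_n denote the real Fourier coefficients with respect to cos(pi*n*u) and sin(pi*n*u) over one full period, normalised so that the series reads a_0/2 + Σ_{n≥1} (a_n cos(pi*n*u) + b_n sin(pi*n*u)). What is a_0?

8

a_0 = ∫_{-1}^{1} h(u) du = 8.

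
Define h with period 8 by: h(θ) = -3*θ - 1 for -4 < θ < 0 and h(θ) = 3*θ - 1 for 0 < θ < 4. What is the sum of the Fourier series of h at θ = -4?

h is continuous at θ = -4 with value 11, so the series converges to 11 there.

11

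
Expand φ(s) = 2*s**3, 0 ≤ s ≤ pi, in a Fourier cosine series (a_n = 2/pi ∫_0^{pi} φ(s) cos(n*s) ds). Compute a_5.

a_5 = 2/pi ∫_0^{pi} (2*s**3) cos(5*s) ds.
Integrating by parts three times (tabular method), an antiderivative of (2*s**3) cos(5*s) is 2*s**3*sin(5*s)/5 + 6*s**2*cos(5*s)/25 - 12*s*sin(5*s)/125 - 12*cos(5*s)/625; evaluating from 0 to pi: ∫_{0}^{pi} (2*s**3) cos(5*s) ds = (12/625 - 6*pi**2/25) - (-12/625) = 24/625 - 6*pi**2/25.
Hence a_5 = (2/pi)·(24/625 - 6*pi**2/25) = 12*(4 - 25*pi**2)/(625*pi).

12*(4 - 25*pi**2)/(625*pi)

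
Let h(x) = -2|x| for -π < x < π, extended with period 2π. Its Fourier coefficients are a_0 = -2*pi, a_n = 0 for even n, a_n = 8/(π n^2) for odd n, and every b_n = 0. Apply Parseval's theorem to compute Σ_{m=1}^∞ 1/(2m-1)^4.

Parseval: a_0^2/2 + Σ a_n^2 = (1/π) ∫_{-π}^{π} h(x)^2 dx = 8*pi**2/3.
Subtract a_0^2/2 = 2*pi**2: Σ a_n^2 = 2*pi**2/3.
Only odd n contribute, with a_n^2 = 64/(π^2 n^4), so Σ_{m≥1} 1/(2m-1)^4 = π^2·(2*pi**2/3)/64 = pi**4/96.

pi**4/96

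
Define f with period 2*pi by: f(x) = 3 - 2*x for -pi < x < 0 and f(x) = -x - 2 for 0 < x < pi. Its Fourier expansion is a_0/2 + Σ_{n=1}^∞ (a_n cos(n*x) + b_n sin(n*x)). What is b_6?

1/2

b_6 = 1/pi ∫_{-pi}^{pi} f(x) sin(6*x) dx.
Split the integral at the breakpoints.
Integrating by parts (boundary term plus one more integral), an antiderivative of (3 - 2*x) sin(6*x) is x*cos(6*x)/3 - sin(6*x)/18 - cos(6*x)/2; evaluating from -pi to 0: ∫_{-pi}^{0} (3 - 2*x) sin(6*x) dx = (-1/2) - (-pi/3 - 1/2) = pi/3.
Integrating by parts (boundary term plus one more integral), an antiderivative of (-x - 2) sin(6*x) is x*cos(6*x)/6 - sin(6*x)/36 + cos(6*x)/3; evaluating from 0 to pi: ∫_{0}^{pi} (-x - 2) sin(6*x) dx = (1/3 + pi/6) - (1/3) = pi/6.
Summing the pieces and multiplying by (1/pi) gives b_6 = 1/2.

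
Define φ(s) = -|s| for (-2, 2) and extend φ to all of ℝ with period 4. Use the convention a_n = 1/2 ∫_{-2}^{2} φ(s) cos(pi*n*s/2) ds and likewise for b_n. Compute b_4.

0

b_4 = 1/2 ∫_{-2}^{2} φ(s) sin(2*pi*s) ds.
φ is even and sin(2*pi*s) is odd, so the integrand is odd over a symmetric interval and the integral vanishes.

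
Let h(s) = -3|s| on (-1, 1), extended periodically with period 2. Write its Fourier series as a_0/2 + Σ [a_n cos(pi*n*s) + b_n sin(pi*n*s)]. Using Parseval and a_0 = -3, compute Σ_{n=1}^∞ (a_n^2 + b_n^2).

3/2

Parseval: a_0^2/2 + Σ_{n≥1} (a_n^2+b_n^2) = ∫_{-1}^{1} h(s)^2 ds = 6.
Subtract a_0^2/2 = 9/2: Σ (a_n^2+b_n^2) = 3/2.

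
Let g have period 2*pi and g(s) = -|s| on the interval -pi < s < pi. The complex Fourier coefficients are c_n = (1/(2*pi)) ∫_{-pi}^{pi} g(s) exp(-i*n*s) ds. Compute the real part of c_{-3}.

Since g is real-valued, Re(c_{-3}) = (1/(2*pi)) ∫_{-pi}^{pi} g(s) cos(-3*s) ds = a_{3}/2.
g is even and cos(-3*s) is even, so the integrand is even: ∫_{-pi}^{pi} g(s) cos(-3*s) ds = 2∫_0^{pi} g(s) cos(-3*s) ds.
Integrating by parts (boundary term plus one more integral), an antiderivative of (-s) cos(-3*s) is -s*sin(3*s)/3 - cos(3*s)/9; evaluating from 0 to pi: ∫_{0}^{pi} (-s) cos(-3*s) ds = (1/9) - (-1/9) = 2/9.
So ∫_{-pi}^{pi} g(s) cos(-3*s) ds = 4/9.
Hence Re(c_{-3}) = (1/(2*pi))·(4/9) = 2/(9*pi).

2/(9*pi)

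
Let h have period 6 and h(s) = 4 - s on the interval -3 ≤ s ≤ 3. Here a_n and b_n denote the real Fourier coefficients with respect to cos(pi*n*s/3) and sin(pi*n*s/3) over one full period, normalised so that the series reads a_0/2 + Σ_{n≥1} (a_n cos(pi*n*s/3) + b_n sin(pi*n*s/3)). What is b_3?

b_3 = 1/3 ∫_{-3}^{3} h(s) sin(pi*s) ds.
Integrating by parts (boundary term plus one more integral), an antiderivative of (4 - s) sin(pi*s) is s*cos(pi*s)/pi - sin(pi*s)/pi**2 - 4*cos(pi*s)/pi; evaluating from -3 to 3: ∫_{-3}^{3} (4 - s) sin(pi*s) ds = (1/pi) - (7/pi) = -6/pi.
Hence b_3 = (1/3)·(-6/pi) = -2/pi.

-2/pi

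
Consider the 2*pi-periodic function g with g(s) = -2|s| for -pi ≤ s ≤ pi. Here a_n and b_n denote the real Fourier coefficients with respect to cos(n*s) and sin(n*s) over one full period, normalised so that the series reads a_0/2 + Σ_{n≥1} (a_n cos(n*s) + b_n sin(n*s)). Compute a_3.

8/(9*pi)

a_3 = 1/pi ∫_{-pi}^{pi} g(s) cos(3*s) ds.
g is even and cos(3*s) is even, so the integrand is even and a_3 = 2/pi ∫_0^{pi} g(s) cos(3*s) ds.
Integrating by parts (boundary term plus one more integral), an antiderivative of (-2*s) cos(3*s) is -2*s*sin(3*s)/3 - 2*cos(3*s)/9; evaluating from 0 to pi: ∫_{0}^{pi} (-2*s) cos(3*s) ds = (2/9) - (-2/9) = 4/9.
Hence a_3 = (2/pi)·(4/9) = 8/(9*pi).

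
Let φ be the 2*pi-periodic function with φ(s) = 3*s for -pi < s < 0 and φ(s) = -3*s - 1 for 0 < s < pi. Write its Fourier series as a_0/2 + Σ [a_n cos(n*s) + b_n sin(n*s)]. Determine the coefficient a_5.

12/(25*pi)

a_5 = 1/pi ∫_{-pi}^{pi} φ(s) cos(5*s) ds.
Split the integral at the breakpoints.
Integrating by parts (boundary term plus one more integral), an antiderivative of (3*s) cos(5*s) is 3*s*sin(5*s)/5 + 3*cos(5*s)/25; evaluating from -pi to 0: ∫_{-pi}^{0} (3*s) cos(5*s) ds = (3/25) - (-3/25) = 6/25.
Integrating by parts (boundary term plus one more integral), an antiderivative of (-3*s - 1) cos(5*s) is -3*s*sin(5*s)/5 - sin(5*s)/5 - 3*cos(5*s)/25; evaluating from 0 to pi: ∫_{0}^{pi} (-3*s - 1) cos(5*s) ds = (3/25) - (-3/25) = 6/25.
Summing the pieces and multiplying by (1/pi) gives a_5 = 12/(25*pi).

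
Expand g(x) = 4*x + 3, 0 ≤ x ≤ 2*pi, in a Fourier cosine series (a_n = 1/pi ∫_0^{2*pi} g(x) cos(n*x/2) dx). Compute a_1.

-32/pi

a_1 = 1/pi ∫_0^{2*pi} (4*x + 3) cos(x/2) dx.
Integrating by parts (boundary term plus one more integral), an antiderivative of (4*x + 3) cos(x/2) is 8*x*sin(x/2) + 6*sin(x/2) + 16*cos(x/2); evaluating from 0 to 2*pi: ∫_{0}^{2*pi} (4*x + 3) cos(x/2) dx = (-16) - (16) = -32.
Hence a_1 = (1/pi)·(-32) = -32/pi.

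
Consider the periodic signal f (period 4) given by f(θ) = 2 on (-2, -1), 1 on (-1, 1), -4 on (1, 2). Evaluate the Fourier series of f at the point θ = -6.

-1

θ = -6 differs from θ = 2 by -2 full period(s), and the series is 4-periodic.
At θ = 2 the one-sided limits are f(2^-) = -4 and f(2^+) = 2.
By Dirichlet's theorem the series converges to their average, [(-4) + (2)]/2 = -1.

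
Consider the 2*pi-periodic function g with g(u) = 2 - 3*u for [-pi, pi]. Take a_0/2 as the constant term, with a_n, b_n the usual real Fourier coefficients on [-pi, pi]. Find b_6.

b_6 = 1/pi ∫_{-pi}^{pi} g(u) sin(6*u) du.
Integrating by parts (boundary term plus one more integral), an antiderivative of (2 - 3*u) sin(6*u) is u*cos(6*u)/2 - sin(6*u)/12 - cos(6*u)/3; evaluating from -pi to pi: ∫_{-pi}^{pi} (2 - 3*u) sin(6*u) du = (-1/3 + pi/2) - (-pi/2 - 1/3) = pi.
Hence b_6 = (1/pi)·(pi) = 1.

1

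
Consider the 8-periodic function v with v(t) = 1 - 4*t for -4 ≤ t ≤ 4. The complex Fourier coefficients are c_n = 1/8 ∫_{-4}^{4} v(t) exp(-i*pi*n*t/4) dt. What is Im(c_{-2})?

Since v is real-valued, Im(c_{-2}) = -1/8 ∫_{-4}^{4} v(t) sin(-pi*t/2) dt = b_{2}/2.
Integrating by parts (boundary term plus one more integral), an antiderivative of (1 - 4*t) sin(-pi*t/2) is -8*t*cos(pi*t/2)/pi + 16*sin(pi*t/2)/pi**2 + 2*cos(pi*t/2)/pi; evaluating from -4 to 4: ∫_{-4}^{4} (1 - 4*t) sin(-pi*t/2) dt = (-30/pi) - (34/pi) = -64/pi.
Hence Im(c_{-2}) = (-1/8)·(-64/pi) = 8/pi.

8/pi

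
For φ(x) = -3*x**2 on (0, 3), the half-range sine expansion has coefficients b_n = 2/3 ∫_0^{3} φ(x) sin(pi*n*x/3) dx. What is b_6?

b_6 = 2/3 ∫_0^{3} (-3*x**2) sin(2*pi*x) dx.
Integrating by parts twice (tabular method), an antiderivative of (-3*x**2) sin(2*pi*x) is 3*x**2*cos(2*pi*x)/(2*pi) - 3*x*sin(2*pi*x)/(2*pi**2) - 3*cos(2*pi*x)/(4*pi**3); evaluating from 0 to 3: ∫_{0}^{3} (-3*x**2) sin(2*pi*x) dx = (3*(-1 + 18*pi**2)/(4*pi**3)) - (-3/(4*pi**3)) = 27/(2*pi).
Hence b_6 = (2/3)·(27/(2*pi)) = 9/pi.

9/pi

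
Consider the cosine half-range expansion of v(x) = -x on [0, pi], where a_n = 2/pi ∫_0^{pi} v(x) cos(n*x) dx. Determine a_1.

4/pi

a_1 = 2/pi ∫_0^{pi} (-x) cos(x) dx.
Integrating by parts (boundary term plus one more integral), an antiderivative of (-x) cos(x) is -x*sin(x) - cos(x); evaluating from 0 to pi: ∫_{0}^{pi} (-x) cos(x) dx = (1) - (-1) = 2.
Hence a_1 = (2/pi)·(2) = 4/pi.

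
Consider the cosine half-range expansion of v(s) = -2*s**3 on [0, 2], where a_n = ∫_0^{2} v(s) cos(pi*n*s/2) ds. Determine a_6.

a_6 = ∫_0^{2} (-2*s**3) cos(3*pi*s) ds.
Integrating by parts three times (tabular method), an antiderivative of (-2*s**3) cos(3*pi*s) is -2*s**3*sin(3*pi*s)/(3*pi) - 2*s**2*cos(3*pi*s)/(3*pi**2) + 4*s*sin(3*pi*s)/(9*pi**3) + 4*cos(3*pi*s)/(27*pi**4); evaluating from 0 to 2: ∫_{0}^{2} (-2*s**3) cos(3*pi*s) ds = (4*(1 - 18*pi**2)/(27*pi**4)) - (4/(27*pi**4)) = -8/(3*pi**2).
Hence a_6 = -8/(3*pi**2).

-8/(3*pi**2)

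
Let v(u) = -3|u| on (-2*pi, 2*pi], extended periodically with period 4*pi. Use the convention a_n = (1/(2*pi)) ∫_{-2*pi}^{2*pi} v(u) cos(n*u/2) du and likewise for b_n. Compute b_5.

0

b_5 = (1/(2*pi)) ∫_{-2*pi}^{2*pi} v(u) sin(5*u/2) du.
v is even and sin(5*u/2) is odd, so the integrand is odd over a symmetric interval and the integral vanishes.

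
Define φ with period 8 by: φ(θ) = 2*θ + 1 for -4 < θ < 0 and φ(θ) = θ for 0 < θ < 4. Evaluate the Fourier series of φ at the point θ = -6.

2

θ = -6 differs from θ = 2 by -1 full period(s), and the series is 8-periodic.
φ is continuous at θ = 2 with value 2, so the series converges to 2 there.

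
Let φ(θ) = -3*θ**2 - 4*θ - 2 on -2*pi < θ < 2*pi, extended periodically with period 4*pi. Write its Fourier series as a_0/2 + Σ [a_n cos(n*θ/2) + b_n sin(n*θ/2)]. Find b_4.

b_4 = (1/(2*pi)) ∫_{-2*pi}^{2*pi} φ(θ) sin(2*θ) dθ.
Integrating by parts twice (tabular method), an antiderivative of (-3*θ**2 - 4*θ - 2) sin(2*θ) is 3*θ**2*cos(2*θ)/2 - 3*θ*sin(2*θ)/2 + 2*θ*cos(2*θ) - sin(2*θ) + cos(2*θ)/4; evaluating from -2*pi to 2*pi: ∫_{-2*pi}^{2*pi} (-3*θ**2 - 4*θ - 2) sin(2*θ) dθ = (1/4 + 4*pi + 6*pi**2) - (-4*pi + 1/4 + 6*pi**2) = 8*pi.
Hence b_4 = (1/(2*pi))·(8*pi) = 4.

4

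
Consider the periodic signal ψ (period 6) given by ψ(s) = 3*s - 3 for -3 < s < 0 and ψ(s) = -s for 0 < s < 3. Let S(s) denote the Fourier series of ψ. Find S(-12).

-3/2

s = -12 differs from s = 0 by -2 full period(s), and the series is 6-periodic.
At s = 0 the one-sided limits are ψ(0^-) = -3 and ψ(0^+) = 0.
By Dirichlet's theorem the series converges to their average, [(-3) + (0)]/2 = -3/2.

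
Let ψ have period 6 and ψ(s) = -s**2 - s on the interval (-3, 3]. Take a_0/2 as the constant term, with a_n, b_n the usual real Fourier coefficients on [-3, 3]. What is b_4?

b_4 = 1/3 ∫_{-3}^{3} ψ(s) sin(4*pi*s/3) ds.
Integrating by parts twice (tabular method), an antiderivative of (-s**2 - s) sin(4*pi*s/3) is 3*s**2*cos(4*pi*s/3)/(4*pi) - 9*s*sin(4*pi*s/3)/(8*pi**2) + 3*s*cos(4*pi*s/3)/(4*pi) - 9*sin(4*pi*s/3)/(16*pi**2) - 27*cos(4*pi*s/3)/(32*pi**3); evaluating from -3 to 3: ∫_{-3}^{3} (-s**2 - s) sin(4*pi*s/3) ds = (-27/(32*pi**3) + 9/pi) - (9*(-3 + 16*pi**2)/(32*pi**3)) = 9/(2*pi).
Hence b_4 = (1/3)·(9/(2*pi)) = 3/(2*pi).

3/(2*pi)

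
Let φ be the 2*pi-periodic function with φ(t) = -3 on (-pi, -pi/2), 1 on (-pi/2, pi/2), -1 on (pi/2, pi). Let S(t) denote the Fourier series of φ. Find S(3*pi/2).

-1

t = 3*pi/2 differs from t = -pi/2 by 1 full period(s), and the series is 2*pi-periodic.
At t = -pi/2 the one-sided limits are φ(-pi/2^-) = -3 and φ(-pi/2^+) = 1.
By Dirichlet's theorem the series converges to their average, [(-3) + (1)]/2 = -1.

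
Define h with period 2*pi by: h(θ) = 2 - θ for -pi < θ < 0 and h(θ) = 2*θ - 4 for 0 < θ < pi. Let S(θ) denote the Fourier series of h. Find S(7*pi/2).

pi/2 + 2

θ = 7*pi/2 differs from θ = -pi/2 by 2 full period(s), and the series is 2*pi-periodic.
h is continuous at θ = -pi/2 with value pi/2 + 2, so the series converges to pi/2 + 2 there.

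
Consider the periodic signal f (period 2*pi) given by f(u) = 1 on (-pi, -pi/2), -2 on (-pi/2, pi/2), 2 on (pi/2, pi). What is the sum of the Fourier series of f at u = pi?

At u = pi the one-sided limits are f(pi^-) = 2 and f(pi^+) = 1.
By Dirichlet's theorem the series converges to their average, [(2) + (1)]/2 = 3/2.

3/2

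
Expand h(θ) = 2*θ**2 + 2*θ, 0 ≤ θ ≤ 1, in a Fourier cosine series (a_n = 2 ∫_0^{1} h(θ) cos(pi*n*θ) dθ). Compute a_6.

a_6 = 2 ∫_0^{1} (2*θ**2 + 2*θ) cos(6*pi*θ) dθ.
Integrating by parts twice (tabular method), an antiderivative of (2*θ**2 + 2*θ) cos(6*pi*θ) is θ**2*sin(6*pi*θ)/(3*pi) + θ*sin(6*pi*θ)/(3*pi) + θ*cos(6*pi*θ)/(9*pi**2) - sin(6*pi*θ)/(54*pi**3) + cos(6*pi*θ)/(18*pi**2); evaluating from 0 to 1: ∫_{0}^{1} (2*θ**2 + 2*θ) cos(6*pi*θ) dθ = (1/(6*pi**2)) - (1/(18*pi**2)) = 1/(9*pi**2).
Hence a_6 = 2·(1/(9*pi**2)) = 2/(9*pi**2).

2/(9*pi**2)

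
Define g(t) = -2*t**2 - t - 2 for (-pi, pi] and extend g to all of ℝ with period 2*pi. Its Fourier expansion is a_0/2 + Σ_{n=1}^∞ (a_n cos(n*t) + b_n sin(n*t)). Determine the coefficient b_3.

-2/3

b_3 = 1/pi ∫_{-pi}^{pi} g(t) sin(3*t) dt.
Integrating by parts twice (tabular method), an antiderivative of (-2*t**2 - t - 2) sin(3*t) is 2*t**2*cos(3*t)/3 - 4*t*sin(3*t)/9 + t*cos(3*t)/3 - sin(3*t)/9 + 14*cos(3*t)/27; evaluating from -pi to pi: ∫_{-pi}^{pi} (-2*t**2 - t - 2) sin(3*t) dt = (-2*pi**2/3 - pi/3 - 14/27) - (-2*pi**2/3 - 14/27 + pi/3) = -2*pi/3.
Hence b_3 = (1/pi)·(-2*pi/3) = -2/3.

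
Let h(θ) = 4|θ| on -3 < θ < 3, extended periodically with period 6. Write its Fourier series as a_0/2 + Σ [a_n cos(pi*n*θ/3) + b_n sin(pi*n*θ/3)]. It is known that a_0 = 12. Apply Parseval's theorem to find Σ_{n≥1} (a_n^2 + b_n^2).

24

Parseval: a_0^2/2 + Σ_{n≥1} (a_n^2+b_n^2) = 1/3 ∫_{-3}^{3} h(θ)^2 dθ = 96.
Subtract a_0^2/2 = 72: Σ (a_n^2+b_n^2) = 24.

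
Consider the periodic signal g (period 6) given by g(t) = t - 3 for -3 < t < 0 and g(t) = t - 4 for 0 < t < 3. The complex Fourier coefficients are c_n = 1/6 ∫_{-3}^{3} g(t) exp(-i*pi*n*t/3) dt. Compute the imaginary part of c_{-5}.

2/(5*pi)

Since g is real-valued, Im(c_{-5}) = -1/6 ∫_{-3}^{3} g(t) sin(-5*pi*t/3) dt = b_{5}/2.
Split the integral at the breakpoints.
Integrating by parts (boundary term plus one more integral), an antiderivative of (t - 3) sin(-5*pi*t/3) is 3*t*cos(5*pi*t/3)/(5*pi) - 9*sin(5*pi*t/3)/(25*pi**2) - 9*cos(5*pi*t/3)/(5*pi); evaluating from -3 to 0: ∫_{-3}^{0} (t - 3) sin(-5*pi*t/3) dt = (-9/(5*pi)) - (18/(5*pi)) = -27/(5*pi).
Integrating by parts (boundary term plus one more integral), an antiderivative of (t - 4) sin(-5*pi*t/3) is 3*t*cos(5*pi*t/3)/(5*pi) - 9*sin(5*pi*t/3)/(25*pi**2) - 12*cos(5*pi*t/3)/(5*pi); evaluating from 0 to 3: ∫_{0}^{3} (t - 4) sin(-5*pi*t/3) dt = (3/(5*pi)) - (-12/(5*pi)) = 3/pi.
So ∫_{-3}^{3} g(t) sin(-5*pi*t/3) dt = -12/(5*pi).
Hence Im(c_{-5}) = (-1/6)·(-12/(5*pi)) = 2/(5*pi).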